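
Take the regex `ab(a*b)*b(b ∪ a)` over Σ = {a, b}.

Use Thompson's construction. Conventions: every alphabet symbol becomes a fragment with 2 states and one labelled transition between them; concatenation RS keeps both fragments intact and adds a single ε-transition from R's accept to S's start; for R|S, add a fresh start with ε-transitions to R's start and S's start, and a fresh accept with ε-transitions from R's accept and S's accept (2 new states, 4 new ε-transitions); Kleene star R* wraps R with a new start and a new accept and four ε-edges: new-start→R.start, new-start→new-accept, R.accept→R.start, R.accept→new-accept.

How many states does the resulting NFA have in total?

Recursing over subexpressions:
Each of the 7 symbol leaves contributes a 2-state fragment.
  a* — 4 states
  a*b — 6 states
  (a*b)* — 8 states
  b ∪ a — 6 states
  ab(a*b)*b(b ∪ a) — 20 states

20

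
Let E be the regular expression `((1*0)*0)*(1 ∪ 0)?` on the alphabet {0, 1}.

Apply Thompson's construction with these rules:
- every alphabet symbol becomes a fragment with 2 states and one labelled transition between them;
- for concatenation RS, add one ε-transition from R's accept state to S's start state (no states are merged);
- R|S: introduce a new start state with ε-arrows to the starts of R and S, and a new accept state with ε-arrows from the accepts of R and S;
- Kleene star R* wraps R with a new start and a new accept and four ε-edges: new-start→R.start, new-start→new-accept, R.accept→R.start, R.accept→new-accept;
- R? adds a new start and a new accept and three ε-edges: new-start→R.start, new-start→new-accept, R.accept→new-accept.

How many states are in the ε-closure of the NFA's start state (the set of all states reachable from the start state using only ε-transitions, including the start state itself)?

14

Compute the ε-closure size of each fragment's start state recursively; a symbol fragment's start has no outgoing ε-edge, so its closure is just itself (size 1).
  1* : new start has ε-edges to the inner start and to the new accept, so |ε-closure| = 2 + 1 = 3
  1*0 : |ε-closure| = 3 + 1 = 4 (closure spills across the concat boundary because the left factor accepts ε)
  (1*0)* : |ε-closure| = 1 (new start) + 4 (body) + 1 (new accept) = 6
  (1*0)*0 : |ε-closure| = 6 + 1 = 7 (closure spills across the concat boundary because the left factor accepts ε)
  ((1*0)*0)* : the star's fresh start ε-reaches both the body's start and the fresh accept: |ε-closure| = 2 + 7 = 9
  1 ∪ 0 : |ε-closure| = 1 + 1 + 1 = 3 (the new accept is not ε-reachable since no branch accepts ε)
  (1 ∪ 0)? : new start has ε-edges to the inner start and to the new accept, so |ε-closure| = 2 + 3 = 5
  ((1*0)*0)*(1 ∪ 0)? : the left operand accepts ε, so the closure extends into the next operand (via the concat ε-link); |ε-closure| = 9 + 5 = 14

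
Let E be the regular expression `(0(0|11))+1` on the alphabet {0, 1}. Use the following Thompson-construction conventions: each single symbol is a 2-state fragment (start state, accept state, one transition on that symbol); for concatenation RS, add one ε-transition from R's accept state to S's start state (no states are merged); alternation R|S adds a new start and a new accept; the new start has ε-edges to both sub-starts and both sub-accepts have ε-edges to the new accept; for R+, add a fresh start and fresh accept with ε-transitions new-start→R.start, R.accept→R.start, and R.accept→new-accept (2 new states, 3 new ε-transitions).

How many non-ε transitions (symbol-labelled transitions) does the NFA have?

5

Building bottom-up:
Each of the 5 symbol leaves contributes exactly 1 symbol transition.
  11 — 2 symbol transitions
  0|11 — 3 symbol transitions
  0(0|11) — 4 symbol transitions
  (0(0|11))+ — 4 symbol transitions
  (0(0|11))+1 — 5 symbol transitions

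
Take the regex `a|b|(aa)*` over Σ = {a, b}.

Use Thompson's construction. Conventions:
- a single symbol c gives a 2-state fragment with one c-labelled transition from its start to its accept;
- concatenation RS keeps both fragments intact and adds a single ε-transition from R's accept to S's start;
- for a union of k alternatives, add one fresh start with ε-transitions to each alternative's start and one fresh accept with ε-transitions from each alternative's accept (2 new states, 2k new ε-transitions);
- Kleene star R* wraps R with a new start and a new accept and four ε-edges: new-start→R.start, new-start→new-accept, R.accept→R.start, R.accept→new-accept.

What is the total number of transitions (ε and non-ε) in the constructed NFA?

Building bottom-up:
Each of the 4 symbol leaves contributes 1 transition (1 symbol, 0 ε).
  aa — 3 transitions (2 symbol, 1 ε)
  (aa)* — 7 transitions (2 symbol, 5 ε)
  a|b|(aa)* — 15 transitions (4 symbol, 11 ε)

15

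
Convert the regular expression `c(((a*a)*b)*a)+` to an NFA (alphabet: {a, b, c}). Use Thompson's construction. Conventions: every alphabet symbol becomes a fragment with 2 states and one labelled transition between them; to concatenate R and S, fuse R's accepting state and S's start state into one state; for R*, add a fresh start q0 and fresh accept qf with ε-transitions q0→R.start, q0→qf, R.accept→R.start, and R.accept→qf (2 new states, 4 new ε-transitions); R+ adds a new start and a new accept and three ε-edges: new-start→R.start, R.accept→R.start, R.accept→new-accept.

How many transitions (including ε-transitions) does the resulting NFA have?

20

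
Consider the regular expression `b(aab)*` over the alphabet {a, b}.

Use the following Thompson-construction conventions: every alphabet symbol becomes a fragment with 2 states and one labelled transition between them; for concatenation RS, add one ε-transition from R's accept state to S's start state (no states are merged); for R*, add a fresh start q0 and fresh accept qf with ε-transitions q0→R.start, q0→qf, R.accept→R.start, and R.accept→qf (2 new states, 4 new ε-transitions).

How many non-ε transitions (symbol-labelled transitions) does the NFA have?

Bottom-up over the parse tree:
Each of the 4 symbol leaves contributes exactly 1 symbol transition.
  aab — 3 symbol transitions
  (aab)* — 3 symbol transitions
  b(aab)* — 4 symbol transitions

4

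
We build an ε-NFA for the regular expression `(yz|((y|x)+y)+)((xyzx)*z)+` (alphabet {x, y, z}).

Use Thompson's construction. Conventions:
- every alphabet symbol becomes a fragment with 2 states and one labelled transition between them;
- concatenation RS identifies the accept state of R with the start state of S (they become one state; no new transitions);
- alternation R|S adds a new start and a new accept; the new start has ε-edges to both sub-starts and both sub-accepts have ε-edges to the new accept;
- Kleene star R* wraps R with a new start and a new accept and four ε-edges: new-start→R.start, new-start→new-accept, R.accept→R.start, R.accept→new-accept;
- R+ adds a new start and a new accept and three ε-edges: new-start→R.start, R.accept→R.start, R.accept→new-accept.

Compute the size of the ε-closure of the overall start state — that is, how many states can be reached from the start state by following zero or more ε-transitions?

7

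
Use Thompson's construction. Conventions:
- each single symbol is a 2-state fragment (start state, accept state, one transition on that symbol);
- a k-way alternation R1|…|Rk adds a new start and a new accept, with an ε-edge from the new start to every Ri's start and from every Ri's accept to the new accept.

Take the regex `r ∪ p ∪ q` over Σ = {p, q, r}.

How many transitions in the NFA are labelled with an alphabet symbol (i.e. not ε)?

3

By structural recursion:
Each of the 3 symbol leaves contributes exactly 1 symbol transition.
  r ∪ p ∪ q : 3 symbol transitions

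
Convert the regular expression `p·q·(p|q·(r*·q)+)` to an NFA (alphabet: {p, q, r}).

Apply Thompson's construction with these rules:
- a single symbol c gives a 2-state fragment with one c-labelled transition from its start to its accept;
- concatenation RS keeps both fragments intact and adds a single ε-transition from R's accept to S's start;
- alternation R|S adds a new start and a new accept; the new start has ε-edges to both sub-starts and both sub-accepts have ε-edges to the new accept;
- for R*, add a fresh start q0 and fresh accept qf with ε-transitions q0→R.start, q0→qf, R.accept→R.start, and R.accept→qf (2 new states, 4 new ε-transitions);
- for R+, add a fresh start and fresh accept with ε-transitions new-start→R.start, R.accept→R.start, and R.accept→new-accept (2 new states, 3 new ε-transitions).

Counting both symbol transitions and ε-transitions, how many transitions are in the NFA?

21

Per subexpression:
Each of the 6 symbol leaves contributes 1 transition (1 symbol, 0 ε).
  r* → 5 transitions (1 symbol, 4 ε)
  r*·q → 7 transitions (2 symbol, 5 ε)
  (r*·q)+ → 10 transitions (2 symbol, 8 ε)
  q·(r*·q)+ → 12 transitions (3 symbol, 9 ε)
  p|q·(r*·q)+ → 17 transitions (4 symbol, 13 ε)
  p·q·(p|q·(r*·q)+) → 21 transitions (6 symbol, 15 ε)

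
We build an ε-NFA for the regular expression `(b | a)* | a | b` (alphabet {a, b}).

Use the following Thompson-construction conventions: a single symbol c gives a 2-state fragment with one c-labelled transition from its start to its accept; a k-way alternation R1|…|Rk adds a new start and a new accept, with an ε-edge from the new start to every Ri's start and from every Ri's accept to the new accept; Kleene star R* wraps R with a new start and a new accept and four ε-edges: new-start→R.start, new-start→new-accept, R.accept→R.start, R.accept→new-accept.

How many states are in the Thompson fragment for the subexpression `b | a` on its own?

Fragment for `b | a`:
Each of the 2 symbol leaves contributes a 2-state fragment.
  b | a — 6 states

6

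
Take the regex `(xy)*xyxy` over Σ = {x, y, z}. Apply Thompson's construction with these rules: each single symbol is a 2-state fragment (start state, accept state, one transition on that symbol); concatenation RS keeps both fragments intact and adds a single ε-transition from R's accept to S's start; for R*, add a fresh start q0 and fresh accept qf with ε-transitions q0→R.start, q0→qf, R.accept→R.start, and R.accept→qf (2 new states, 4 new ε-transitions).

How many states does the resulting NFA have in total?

Per subexpression:
Each of the 6 symbol leaves contributes a 2-state fragment.
  xy = 4 states
  (xy)* = 6 states
  (xy)*xyxy = 14 states

14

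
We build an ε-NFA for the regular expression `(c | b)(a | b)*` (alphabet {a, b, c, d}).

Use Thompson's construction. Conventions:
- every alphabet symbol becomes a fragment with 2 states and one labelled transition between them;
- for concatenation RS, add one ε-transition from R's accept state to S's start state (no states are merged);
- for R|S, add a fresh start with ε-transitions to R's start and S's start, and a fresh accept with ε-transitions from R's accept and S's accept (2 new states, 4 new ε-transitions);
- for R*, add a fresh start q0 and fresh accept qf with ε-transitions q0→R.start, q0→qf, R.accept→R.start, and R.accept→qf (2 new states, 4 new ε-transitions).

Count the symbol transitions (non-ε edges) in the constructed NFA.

4

Building bottom-up:
Each of the 4 symbol leaves contributes exactly 1 symbol transition.
  c | b → 2 symbol transitions
  a | b → 2 symbol transitions
  (a | b)* → 2 symbol transitions
  (c | b)(a | b)* → 4 symbol transitions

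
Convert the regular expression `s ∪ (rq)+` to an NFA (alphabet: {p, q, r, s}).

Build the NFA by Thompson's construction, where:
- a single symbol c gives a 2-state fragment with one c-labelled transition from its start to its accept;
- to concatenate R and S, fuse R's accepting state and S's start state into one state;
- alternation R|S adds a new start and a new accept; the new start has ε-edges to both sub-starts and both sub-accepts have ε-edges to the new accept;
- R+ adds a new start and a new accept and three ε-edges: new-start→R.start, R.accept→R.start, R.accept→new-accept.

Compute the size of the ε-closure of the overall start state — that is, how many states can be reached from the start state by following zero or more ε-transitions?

4

Let C(F) = |ε-closure(F.start)| within fragment F, and note whether F accepts ε. Symbol fragments have C = 1 and do not accept ε. Then:
  rq → same as the first factor's closure: |ε-closure| = 1
  (rq)+ → new start ε-reaches only the body's start; the new accept needs a symbol first: |ε-closure| = 1 + 1 = 2
  s ∪ (rq)+ → new start ε-reaches every alternative's start; none of them accept ε, so the new accept is not reached: |ε-closure| = 1 + 1 + 2 = 4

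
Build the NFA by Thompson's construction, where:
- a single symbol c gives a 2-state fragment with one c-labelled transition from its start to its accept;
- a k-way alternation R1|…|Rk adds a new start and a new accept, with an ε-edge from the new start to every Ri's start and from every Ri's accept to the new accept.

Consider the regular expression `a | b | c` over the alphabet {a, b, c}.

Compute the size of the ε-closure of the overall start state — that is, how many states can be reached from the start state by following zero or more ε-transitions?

4

Work bottom-up. For each fragment F, track |ε-closure(F.start)| and whether F's accept lies in that closure (i.e. whether F accepts ε). A single-symbol fragment has closure size 1 and does not accept ε.
  a | b | c — C = 1 + 1 + 1 + 1 = 4 (the new accept is not ε-reachable since no branch accepts ε)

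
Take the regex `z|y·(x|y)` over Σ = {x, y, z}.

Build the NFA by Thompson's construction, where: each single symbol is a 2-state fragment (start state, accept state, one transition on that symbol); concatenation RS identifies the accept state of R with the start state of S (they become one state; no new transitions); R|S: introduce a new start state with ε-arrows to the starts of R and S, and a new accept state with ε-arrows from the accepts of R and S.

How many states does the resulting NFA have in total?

11

Bottom-up over the parse tree:
Each of the 4 symbol leaves contributes a 2-state fragment.
  x|y → 6 states
  y·(x|y) → 7 states
  z|y·(x|y) → 11 states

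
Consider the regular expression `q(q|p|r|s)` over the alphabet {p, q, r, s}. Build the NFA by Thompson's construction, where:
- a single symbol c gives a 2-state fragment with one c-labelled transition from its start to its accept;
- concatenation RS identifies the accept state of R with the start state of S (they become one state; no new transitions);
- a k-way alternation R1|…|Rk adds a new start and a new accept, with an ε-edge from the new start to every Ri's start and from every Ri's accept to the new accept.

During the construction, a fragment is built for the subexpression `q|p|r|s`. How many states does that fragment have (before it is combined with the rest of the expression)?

10

Fragment for `q|p|r|s`:
Each of the 4 symbol leaves contributes a 2-state fragment.
  q|p|r|s = 10 states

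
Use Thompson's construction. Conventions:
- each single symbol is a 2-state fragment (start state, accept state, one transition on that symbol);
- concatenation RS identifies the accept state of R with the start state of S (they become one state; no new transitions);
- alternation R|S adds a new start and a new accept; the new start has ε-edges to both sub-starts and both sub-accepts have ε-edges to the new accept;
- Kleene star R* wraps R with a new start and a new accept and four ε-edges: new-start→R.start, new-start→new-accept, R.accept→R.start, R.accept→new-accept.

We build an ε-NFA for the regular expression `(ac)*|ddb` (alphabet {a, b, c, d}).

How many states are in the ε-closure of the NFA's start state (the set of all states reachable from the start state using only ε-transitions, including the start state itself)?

6

Compute the ε-closure size of each fragment's start state recursively; a symbol fragment's start has no outgoing ε-edge, so its closure is just itself (size 1).
  ac : same as the first factor's closure: |closure| = 1
  (ac)* : |closure| = 1 (new start) + 1 (body) + 1 (new accept) = 3
  ddb : same as the first factor's closure: |closure| = 1
  (ac)*|ddb : |closure| = 1 (new start) + (3 + 1) + 1 (new accept, since some branch ε-reaches its own accept) = 6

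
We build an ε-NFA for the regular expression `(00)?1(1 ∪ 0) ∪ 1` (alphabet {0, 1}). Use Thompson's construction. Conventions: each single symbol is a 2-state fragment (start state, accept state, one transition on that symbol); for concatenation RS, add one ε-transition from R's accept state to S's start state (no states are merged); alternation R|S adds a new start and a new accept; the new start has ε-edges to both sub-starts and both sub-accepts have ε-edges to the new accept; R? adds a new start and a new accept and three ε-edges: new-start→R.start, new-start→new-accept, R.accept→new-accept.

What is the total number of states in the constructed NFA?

Building bottom-up:
Each of the 6 symbol leaves contributes a 2-state fragment.
  00 — 4 states
  (00)? — 6 states
  1 ∪ 0 — 6 states
  (00)?1(1 ∪ 0) — 14 states
  (00)?1(1 ∪ 0) ∪ 1 — 18 states

18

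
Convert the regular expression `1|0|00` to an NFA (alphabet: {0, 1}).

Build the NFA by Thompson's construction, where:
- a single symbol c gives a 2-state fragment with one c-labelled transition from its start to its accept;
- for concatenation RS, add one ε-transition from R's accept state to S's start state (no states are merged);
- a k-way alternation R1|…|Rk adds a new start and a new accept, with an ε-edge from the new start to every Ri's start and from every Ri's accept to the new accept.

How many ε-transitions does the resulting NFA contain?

Per subexpression:
Each of the 4 symbol leaves contributes 0 ε-transitions.
  00 → 1 ε-transition
  1|0|00 → 7 ε-transitions

7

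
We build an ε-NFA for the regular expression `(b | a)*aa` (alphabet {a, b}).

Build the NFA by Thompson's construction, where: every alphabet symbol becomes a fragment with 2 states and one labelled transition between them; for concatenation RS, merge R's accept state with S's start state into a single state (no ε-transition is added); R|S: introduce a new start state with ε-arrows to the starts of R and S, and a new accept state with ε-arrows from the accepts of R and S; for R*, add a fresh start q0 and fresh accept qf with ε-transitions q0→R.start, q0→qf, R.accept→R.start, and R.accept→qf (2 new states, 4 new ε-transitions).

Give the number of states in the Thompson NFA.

10

Building bottom-up:
Each of the 4 symbol leaves contributes a 2-state fragment.
  b | a : 6 states
  (b | a)* : 8 states
  (b | a)*aa : 10 states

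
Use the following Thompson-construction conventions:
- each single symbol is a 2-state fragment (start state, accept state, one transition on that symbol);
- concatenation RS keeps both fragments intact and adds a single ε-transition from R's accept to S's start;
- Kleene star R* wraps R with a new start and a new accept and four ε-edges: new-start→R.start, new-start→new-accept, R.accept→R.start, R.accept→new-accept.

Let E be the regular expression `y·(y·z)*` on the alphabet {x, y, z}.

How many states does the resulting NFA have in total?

8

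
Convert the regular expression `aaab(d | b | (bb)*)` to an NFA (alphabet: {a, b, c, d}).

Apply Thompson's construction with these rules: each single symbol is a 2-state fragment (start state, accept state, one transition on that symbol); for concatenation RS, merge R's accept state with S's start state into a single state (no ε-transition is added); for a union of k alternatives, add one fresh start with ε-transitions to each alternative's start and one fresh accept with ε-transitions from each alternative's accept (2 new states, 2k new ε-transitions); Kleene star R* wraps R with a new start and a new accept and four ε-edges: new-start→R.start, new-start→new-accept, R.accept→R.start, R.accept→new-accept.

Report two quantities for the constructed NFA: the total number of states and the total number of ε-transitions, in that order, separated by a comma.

Bottom-up over the parse tree:
Each of the 8 symbol leaves contributes 2 states and 0 ε-transitions.
  bb : 3 states, 0 ε-transitions
  (bb)* : 5 states, 4 ε-transitions
  d | b | (bb)* : 11 states, 10 ε-transitions
  aaab(d | b | (bb)*) : 15 states, 10 ε-transitions

15, 10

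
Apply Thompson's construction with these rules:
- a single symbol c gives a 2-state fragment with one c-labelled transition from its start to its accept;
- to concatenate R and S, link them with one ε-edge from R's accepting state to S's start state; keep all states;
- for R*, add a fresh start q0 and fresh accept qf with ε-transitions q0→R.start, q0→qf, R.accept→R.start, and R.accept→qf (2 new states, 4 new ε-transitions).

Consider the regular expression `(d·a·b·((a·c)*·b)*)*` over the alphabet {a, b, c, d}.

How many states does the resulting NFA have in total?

Per subexpression:
Each of the 6 symbol leaves contributes a 2-state fragment.
  a·c : 4 states
  (a·c)* : 6 states
  (a·c)*·b : 8 states
  ((a·c)*·b)* : 10 states
  d·a·b·((a·c)*·b)* : 16 states
  (d·a·b·((a·c)*·b)*)* : 18 states

18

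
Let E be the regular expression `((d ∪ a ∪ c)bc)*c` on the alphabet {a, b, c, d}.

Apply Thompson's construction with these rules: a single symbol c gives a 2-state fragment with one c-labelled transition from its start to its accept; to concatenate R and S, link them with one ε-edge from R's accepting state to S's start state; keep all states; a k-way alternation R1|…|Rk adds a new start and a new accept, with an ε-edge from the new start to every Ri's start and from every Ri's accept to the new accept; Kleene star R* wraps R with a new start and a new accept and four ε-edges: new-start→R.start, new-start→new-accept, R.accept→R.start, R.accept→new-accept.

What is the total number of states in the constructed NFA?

Building bottom-up:
Each of the 6 symbol leaves contributes a 2-state fragment.
  d ∪ a ∪ c = 8 states
  (d ∪ a ∪ c)bc = 12 states
  ((d ∪ a ∪ c)bc)* = 14 states
  ((d ∪ a ∪ c)bc)*c = 16 states

16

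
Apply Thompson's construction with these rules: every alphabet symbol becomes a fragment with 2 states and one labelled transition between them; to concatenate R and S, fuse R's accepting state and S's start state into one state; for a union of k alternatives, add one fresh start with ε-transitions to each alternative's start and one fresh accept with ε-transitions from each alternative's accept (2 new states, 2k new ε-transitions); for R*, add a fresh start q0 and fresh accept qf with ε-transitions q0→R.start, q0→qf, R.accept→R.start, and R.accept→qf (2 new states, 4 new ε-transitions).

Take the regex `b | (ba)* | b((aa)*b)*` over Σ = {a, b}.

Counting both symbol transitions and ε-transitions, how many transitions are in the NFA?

25

Building bottom-up:
Each of the 7 symbol leaves contributes 1 transition (1 symbol, 0 ε).
  ba : 2 transitions (2 symbol, 0 ε)
  (ba)* : 6 transitions (2 symbol, 4 ε)
  aa : 2 transitions (2 symbol, 0 ε)
  (aa)* : 6 transitions (2 symbol, 4 ε)
  (aa)*b : 7 transitions (3 symbol, 4 ε)
  ((aa)*b)* : 11 transitions (3 symbol, 8 ε)
  b((aa)*b)* : 12 transitions (4 symbol, 8 ε)
  b | (ba)* | b((aa)*b)* : 25 transitions (7 symbol, 18 ε)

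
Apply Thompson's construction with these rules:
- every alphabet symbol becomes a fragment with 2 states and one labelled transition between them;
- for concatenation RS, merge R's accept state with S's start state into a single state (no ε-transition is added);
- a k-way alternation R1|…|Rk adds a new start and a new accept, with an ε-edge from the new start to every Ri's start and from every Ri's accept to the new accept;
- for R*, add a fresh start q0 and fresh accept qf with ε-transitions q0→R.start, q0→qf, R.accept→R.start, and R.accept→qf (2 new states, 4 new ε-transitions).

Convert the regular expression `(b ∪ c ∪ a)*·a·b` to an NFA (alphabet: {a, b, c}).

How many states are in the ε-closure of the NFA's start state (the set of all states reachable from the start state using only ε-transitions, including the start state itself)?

Work bottom-up. For each fragment F, track |ε-closure(F.start)| and whether F's accept lies in that closure (i.e. whether F accepts ε). A single-symbol fragment has closure size 1 and does not accept ε.
  b ∪ c ∪ a : new start ε-reaches every alternative's start; none of them accept ε, so the new accept is not reached: C = 1 + 1 + 1 + 1 = 4
  (b ∪ c ∪ a)* : the star's fresh start ε-reaches both the body's start and the fresh accept: C = 2 + 4 = 6
  (b ∪ c ∪ a)*·a·b : C = 6 + (1−1) = 6 (closure spills across the concat boundary because the left factor accepts ε)

6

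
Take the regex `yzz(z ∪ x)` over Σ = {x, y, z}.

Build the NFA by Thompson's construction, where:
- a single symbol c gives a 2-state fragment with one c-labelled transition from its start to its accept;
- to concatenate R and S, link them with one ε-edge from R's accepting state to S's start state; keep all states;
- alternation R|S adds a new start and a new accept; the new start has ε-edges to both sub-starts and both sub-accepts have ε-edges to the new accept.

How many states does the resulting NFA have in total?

12

Per subexpression:
Each of the 5 symbol leaves contributes a 2-state fragment.
  z ∪ x : 6 states
  yzz(z ∪ x) : 12 states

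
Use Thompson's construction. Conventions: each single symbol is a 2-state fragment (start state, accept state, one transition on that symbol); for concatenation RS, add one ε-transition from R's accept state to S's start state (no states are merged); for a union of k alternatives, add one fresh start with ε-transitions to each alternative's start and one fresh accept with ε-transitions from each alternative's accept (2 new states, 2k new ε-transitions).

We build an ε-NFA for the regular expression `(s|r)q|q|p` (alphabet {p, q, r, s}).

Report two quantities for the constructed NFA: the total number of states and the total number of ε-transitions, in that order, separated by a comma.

14, 11

By structural recursion:
Each of the 5 symbol leaves contributes 2 states and 0 ε-transitions.
  s|r = 6 states, 4 ε-transitions
  (s|r)q = 8 states, 5 ε-transitions
  (s|r)q|q|p = 14 states, 11 ε-transitions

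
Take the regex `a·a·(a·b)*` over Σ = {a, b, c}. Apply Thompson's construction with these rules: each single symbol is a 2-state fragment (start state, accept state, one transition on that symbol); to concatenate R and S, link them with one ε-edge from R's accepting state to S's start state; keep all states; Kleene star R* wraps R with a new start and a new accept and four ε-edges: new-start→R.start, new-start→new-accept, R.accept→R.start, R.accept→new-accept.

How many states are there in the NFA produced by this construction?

10

Per subexpression:
Each of the 4 symbol leaves contributes a 2-state fragment.
  a·b → 4 states
  (a·b)* → 6 states
  a·a·(a·b)* → 10 states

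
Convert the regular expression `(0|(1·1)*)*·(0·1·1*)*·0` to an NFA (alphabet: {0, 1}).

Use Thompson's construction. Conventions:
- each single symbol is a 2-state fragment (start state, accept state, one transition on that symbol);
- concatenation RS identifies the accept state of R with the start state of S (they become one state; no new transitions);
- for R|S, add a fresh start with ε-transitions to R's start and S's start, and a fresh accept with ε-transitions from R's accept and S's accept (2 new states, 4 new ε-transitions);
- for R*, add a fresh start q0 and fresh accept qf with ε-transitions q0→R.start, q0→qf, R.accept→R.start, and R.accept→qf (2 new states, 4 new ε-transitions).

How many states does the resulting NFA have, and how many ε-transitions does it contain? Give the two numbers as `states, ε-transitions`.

Per subexpression:
Each of the 7 symbol leaves contributes 2 states and 0 ε-transitions.
  1·1 → 3 states, 0 ε-transitions
  (1·1)* → 5 states, 4 ε-transitions
  0|(1·1)* → 9 states, 8 ε-transitions
  (0|(1·1)*)* → 11 states, 12 ε-transitions
  1* → 4 states, 4 ε-transitions
  0·1·1* → 6 states, 4 ε-transitions
  (0·1·1*)* → 8 states, 8 ε-transitions
  (0|(1·1)*)*·(0·1·1*)*·0 → 19 states, 20 ε-transitions

19, 20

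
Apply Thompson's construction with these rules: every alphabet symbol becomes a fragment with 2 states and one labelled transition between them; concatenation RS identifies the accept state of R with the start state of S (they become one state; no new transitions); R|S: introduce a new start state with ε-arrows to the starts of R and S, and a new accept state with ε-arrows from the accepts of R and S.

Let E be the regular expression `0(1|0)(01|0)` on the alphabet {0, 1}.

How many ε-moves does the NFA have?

By structural recursion:
Each of the 6 symbol leaves contributes 0 ε-transitions.
  1|0 → 4 ε-transitions
  01 → 0 ε-transitions
  01|0 → 4 ε-transitions
  0(1|0)(01|0) → 8 ε-transitions

8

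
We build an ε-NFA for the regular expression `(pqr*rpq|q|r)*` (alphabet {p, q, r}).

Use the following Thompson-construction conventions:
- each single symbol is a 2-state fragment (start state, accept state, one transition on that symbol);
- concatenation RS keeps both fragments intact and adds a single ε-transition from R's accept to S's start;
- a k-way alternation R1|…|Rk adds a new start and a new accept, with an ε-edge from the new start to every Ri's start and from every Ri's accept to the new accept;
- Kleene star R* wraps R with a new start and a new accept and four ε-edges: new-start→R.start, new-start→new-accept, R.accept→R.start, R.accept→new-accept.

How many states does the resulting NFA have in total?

22

Per subexpression:
Each of the 8 symbol leaves contributes a 2-state fragment.
  r* : 4 states
  pqr*rpq : 14 states
  pqr*rpq|q|r : 20 states
  (pqr*rpq|q|r)* : 22 states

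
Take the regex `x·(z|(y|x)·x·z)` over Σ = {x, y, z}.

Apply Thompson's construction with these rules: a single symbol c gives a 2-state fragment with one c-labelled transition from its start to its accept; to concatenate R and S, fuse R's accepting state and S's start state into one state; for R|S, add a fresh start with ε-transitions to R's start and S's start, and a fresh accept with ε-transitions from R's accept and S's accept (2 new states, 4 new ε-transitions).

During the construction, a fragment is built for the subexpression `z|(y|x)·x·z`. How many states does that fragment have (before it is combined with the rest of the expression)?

12

Fragment for `z|(y|x)·x·z`:
Each of the 5 symbol leaves contributes a 2-state fragment.
  y|x → 6 states
  (y|x)·x·z → 8 states
  z|(y|x)·x·z → 12 states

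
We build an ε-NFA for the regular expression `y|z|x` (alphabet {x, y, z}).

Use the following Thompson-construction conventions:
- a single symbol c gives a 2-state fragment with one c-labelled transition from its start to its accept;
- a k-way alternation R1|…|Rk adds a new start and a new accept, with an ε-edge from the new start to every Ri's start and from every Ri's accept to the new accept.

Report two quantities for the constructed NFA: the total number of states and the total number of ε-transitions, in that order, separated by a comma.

By structural recursion:
Each of the 3 symbol leaves contributes 2 states and 0 ε-transitions.
  y|z|x : 8 states, 6 ε-transitions

8, 6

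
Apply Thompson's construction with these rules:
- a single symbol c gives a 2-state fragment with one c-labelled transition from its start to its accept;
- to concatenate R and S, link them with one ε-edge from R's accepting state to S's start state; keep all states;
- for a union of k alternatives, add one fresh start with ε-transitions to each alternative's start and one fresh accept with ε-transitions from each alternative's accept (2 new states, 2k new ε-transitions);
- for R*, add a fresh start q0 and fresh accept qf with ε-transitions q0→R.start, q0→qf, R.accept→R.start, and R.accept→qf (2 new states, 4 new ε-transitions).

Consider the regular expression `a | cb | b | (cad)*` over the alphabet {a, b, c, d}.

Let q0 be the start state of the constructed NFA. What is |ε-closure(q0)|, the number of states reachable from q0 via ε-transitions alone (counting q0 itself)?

8

Work bottom-up. For each fragment F, track |ε-closure(F.start)| and whether F's accept lies in that closure (i.e. whether F accepts ε). A single-symbol fragment has closure size 1 and does not accept ε.
  cb → same as the first factor's closure: |closure| = 1
  cad → same as the first factor's closure: |closure| = 1
  (cad)* → new start has ε-edges to the inner start and to the new accept, so |closure| = 2 + 1 = 3
  a | cb | b | (cad)* → new start ε-reaches every alternative's start; at least one alternative accepts ε, so the union's new accept is reached too: |closure| = 1 + 1 + 1 + 1 + 3 + 1 = 8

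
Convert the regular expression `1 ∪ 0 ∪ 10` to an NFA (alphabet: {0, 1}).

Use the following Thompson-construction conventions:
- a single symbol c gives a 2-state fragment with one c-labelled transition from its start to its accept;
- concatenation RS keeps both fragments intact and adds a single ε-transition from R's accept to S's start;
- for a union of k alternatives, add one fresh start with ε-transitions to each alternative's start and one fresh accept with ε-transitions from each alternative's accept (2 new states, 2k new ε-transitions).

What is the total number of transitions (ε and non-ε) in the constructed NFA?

Bottom-up over the parse tree:
Each of the 4 symbol leaves contributes 1 transition (1 symbol, 0 ε).
  10 = 3 transitions (2 symbol, 1 ε)
  1 ∪ 0 ∪ 10 = 11 transitions (4 symbol, 7 ε)

11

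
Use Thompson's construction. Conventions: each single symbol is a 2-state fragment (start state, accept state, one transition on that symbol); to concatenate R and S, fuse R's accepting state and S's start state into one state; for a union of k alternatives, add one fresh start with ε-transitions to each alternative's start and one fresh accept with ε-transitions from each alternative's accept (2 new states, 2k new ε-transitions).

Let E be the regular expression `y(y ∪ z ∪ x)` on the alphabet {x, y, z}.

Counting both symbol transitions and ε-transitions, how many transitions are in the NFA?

10

Building bottom-up:
Each of the 4 symbol leaves contributes 1 transition (1 symbol, 0 ε).
  y ∪ z ∪ x : 9 transitions (3 symbol, 6 ε)
  y(y ∪ z ∪ x) : 10 transitions (4 symbol, 6 ε)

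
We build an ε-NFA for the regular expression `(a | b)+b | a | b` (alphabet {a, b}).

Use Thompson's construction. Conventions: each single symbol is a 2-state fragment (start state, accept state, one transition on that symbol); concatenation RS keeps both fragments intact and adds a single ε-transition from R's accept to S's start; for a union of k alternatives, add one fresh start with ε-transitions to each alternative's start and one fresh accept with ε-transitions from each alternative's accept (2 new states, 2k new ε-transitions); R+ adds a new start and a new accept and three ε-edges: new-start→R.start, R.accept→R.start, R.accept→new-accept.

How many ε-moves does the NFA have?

By structural recursion:
Each of the 5 symbol leaves contributes 0 ε-transitions.
  a | b → 4 ε-transitions
  (a | b)+ → 7 ε-transitions
  (a | b)+b → 8 ε-transitions
  (a | b)+b | a | b → 14 ε-transitions

14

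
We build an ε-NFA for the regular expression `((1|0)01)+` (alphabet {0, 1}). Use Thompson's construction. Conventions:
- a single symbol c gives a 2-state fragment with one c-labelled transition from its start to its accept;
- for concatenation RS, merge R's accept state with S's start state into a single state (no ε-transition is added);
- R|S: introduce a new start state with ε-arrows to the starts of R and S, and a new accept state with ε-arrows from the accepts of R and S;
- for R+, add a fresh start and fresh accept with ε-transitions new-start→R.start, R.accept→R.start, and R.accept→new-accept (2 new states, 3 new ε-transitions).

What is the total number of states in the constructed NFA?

10

Bottom-up over the parse tree:
Each of the 4 symbol leaves contributes a 2-state fragment.
  1|0 : 6 states
  (1|0)01 : 8 states
  ((1|0)01)+ : 10 states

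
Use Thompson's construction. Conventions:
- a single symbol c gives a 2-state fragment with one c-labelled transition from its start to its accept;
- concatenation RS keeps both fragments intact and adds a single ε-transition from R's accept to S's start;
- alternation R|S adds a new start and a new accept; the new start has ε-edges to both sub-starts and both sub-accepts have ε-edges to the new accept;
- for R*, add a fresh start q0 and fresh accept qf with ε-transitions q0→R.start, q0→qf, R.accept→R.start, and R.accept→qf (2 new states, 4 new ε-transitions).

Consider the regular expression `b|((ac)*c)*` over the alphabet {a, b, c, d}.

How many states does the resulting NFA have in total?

14

By structural recursion:
Each of the 4 symbol leaves contributes a 2-state fragment.
  ac → 4 states
  (ac)* → 6 states
  (ac)*c → 8 states
  ((ac)*c)* → 10 states
  b|((ac)*c)* → 14 states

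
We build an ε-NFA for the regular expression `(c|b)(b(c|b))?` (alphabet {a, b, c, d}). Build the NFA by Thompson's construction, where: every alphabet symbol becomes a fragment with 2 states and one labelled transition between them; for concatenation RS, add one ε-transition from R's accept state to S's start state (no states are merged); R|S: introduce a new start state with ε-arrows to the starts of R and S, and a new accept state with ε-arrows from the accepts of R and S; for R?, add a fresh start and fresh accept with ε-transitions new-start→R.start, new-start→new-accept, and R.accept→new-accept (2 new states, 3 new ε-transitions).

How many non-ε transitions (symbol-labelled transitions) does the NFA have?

By structural recursion:
Each of the 5 symbol leaves contributes exactly 1 symbol transition.
  c|b → 2 symbol transitions
  c|b → 2 symbol transitions
  b(c|b) → 3 symbol transitions
  (b(c|b))? → 3 symbol transitions
  (c|b)(b(c|b))? → 5 symbol transitions

5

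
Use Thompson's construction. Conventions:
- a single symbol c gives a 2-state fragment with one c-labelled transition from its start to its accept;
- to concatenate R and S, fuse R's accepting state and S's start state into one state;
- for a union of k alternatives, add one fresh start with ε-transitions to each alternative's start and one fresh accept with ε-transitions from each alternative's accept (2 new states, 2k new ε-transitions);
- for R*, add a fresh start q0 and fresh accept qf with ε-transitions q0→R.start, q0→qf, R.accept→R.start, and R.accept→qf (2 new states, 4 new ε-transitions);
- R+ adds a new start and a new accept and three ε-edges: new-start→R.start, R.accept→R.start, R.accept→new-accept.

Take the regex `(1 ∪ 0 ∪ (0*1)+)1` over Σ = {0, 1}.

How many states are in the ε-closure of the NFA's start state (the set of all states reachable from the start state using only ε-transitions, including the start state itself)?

Compute the ε-closure size of each fragment's start state recursively; a symbol fragment's start has no outgoing ε-edge, so its closure is just itself (size 1).
  0* — the star's fresh start ε-reaches both the body's start and the fresh accept: |closure| = 2 + 1 = 3
  0*1 — the left operand accepts ε, so the closure extends into the next operand (the shared merged state is already counted); |closure| = 3 + (1−1) = 3
  (0*1)+ — |closure| = 1 + 3 = 4 (the body doesn't accept ε, so the new accept is not reached)
  1 ∪ 0 ∪ (0*1)+ — |closure| = 1 + 1 + 1 + 4 = 7 (the new accept is not ε-reachable since no branch accepts ε)
  (1 ∪ 0 ∪ (0*1)+)1 — |closure| equals the left operand's closure size = 7 (its accept is not ε-reachable, so the closure stops there)

7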